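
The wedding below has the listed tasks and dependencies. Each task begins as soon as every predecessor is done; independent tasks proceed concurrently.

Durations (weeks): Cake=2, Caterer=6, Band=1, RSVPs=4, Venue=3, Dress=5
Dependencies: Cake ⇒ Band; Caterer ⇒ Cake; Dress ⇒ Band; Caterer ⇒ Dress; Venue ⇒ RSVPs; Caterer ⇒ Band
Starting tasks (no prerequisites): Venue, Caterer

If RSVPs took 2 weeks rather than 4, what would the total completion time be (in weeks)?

12

The binding path is Caterer→Dress→Band = 6+5+1 = 12; finish at 12 weeks.
RSVPs is off the critical path — its longest chain is 7 weeks, giving 5 of slack.
The critical path is still Caterer→Dress→Band; finish is now 12 weeks.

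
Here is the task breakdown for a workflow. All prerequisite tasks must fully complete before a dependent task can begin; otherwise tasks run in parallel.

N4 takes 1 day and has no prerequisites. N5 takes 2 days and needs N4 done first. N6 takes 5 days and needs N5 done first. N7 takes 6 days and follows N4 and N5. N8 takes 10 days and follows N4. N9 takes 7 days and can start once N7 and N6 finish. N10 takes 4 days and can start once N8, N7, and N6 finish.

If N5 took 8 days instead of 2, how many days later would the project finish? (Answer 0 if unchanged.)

6

The binding path is N4→N5→N7→N9 = 1+2+6+7 = 16; finish at 16 days.
Since N5 is critical, the +6 change carries straight to that chain (now 22 days).
No other chain overtakes it, so the finish is 22 days.
Change in finish: 22 − 16 = +6 days.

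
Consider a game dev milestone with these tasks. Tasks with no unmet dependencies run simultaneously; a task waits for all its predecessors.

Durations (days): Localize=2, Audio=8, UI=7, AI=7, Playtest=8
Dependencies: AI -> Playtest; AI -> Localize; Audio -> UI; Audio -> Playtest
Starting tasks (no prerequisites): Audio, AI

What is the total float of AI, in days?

1

The longest chain is Audio→Playtest = 8+8 = 16; overall finish 16 days.
Longest path through AI: 15 days (earliest finish 7, latest finish 8).
Float = 16 − 15 = 1.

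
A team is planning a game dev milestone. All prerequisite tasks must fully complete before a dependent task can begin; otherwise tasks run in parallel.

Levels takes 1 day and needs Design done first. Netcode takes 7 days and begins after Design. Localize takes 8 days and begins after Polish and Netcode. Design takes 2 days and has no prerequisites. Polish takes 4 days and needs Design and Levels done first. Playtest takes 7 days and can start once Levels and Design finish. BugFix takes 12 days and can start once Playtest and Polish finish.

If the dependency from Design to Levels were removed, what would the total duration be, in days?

21

With the dependency in place, Design→Levels→Playtest→BugFix = 2+1+7+12 = 22 sets the finish at 22 days.
Without Design→Levels, Levels's earliest start moves from 2 to 0.
After: Design→Playtest→BugFix = 2+7+12 = 21 → 21 days.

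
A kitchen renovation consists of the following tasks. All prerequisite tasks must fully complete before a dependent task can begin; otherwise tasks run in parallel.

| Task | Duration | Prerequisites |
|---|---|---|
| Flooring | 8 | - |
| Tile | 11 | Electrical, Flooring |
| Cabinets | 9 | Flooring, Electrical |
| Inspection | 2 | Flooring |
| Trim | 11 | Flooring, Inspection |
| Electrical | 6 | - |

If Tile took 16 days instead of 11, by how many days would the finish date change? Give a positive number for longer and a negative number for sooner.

3

The binding path is Flooring→Inspection→Trim = 8+2+11 = 21; finish at 21 days.
Tile is off the critical path — its longest chain is 19 days, giving 2 of slack.
New critical path: Flooring→Tile = 8+16 = 24 ⇒ 24 days.
Change in finish: 24 − 21 = +3 days.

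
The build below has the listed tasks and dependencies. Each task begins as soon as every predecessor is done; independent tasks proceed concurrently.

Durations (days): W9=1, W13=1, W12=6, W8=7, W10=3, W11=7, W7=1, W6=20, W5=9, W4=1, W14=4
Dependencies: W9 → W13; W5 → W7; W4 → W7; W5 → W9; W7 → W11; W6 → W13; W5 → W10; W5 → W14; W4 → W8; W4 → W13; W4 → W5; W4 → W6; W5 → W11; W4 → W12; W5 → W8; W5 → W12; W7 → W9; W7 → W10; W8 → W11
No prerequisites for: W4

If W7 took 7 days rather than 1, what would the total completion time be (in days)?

Baseline: W4→W5→W8→W11 = 1+9+7+7 = 24 → 24 days.
The longest path through W7 is only 18 days, so W7 has float 6.
Now W4→W5→W7→W11 = 1+9+7+7 = 24 is longest, so the finish becomes 24 days.

24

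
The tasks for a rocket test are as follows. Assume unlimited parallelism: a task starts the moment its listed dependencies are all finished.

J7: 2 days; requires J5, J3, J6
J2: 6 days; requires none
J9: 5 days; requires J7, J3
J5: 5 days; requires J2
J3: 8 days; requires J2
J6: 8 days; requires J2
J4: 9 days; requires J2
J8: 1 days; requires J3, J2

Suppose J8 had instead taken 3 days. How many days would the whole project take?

21

Critical path before the change: J2→J3→J7→J9 = 6+8+2+5 = 21 giving 21 days.
J8 has 6 days of float (longest path through it is 15).
No other chain overtakes it, so the finish is 21 days.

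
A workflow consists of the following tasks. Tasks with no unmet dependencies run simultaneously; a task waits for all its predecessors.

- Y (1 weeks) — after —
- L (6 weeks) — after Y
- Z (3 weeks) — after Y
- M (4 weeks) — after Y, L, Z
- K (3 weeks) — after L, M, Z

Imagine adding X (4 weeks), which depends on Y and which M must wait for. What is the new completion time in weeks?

14

Originally the job takes 14 weeks.
With X inserted, M now waits for max(Y, L, Z, X).
New critical path: Y→L→M→K = 1+6+4+3 = 14 ⇒ 14 weeks.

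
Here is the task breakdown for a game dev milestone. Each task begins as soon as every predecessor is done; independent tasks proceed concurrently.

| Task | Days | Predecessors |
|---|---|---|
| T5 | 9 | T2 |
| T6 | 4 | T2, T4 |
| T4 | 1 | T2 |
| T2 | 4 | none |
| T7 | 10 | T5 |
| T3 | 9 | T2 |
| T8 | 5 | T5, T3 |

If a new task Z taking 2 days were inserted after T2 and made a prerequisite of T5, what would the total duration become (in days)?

25

Originally the project takes 23 days.
With Z inserted, T5 now waits for max(T2, Z).
New critical path: T2→Z→T5→T7 = 4+2+9+10 = 25 ⇒ 25 days.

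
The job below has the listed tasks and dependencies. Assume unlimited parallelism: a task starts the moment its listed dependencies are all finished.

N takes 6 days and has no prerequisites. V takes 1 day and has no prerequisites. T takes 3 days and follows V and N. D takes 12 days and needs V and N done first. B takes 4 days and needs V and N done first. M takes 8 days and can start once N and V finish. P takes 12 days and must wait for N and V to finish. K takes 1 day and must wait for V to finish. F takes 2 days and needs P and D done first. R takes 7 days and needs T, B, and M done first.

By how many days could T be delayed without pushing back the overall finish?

The longest chain is N→M→R = 6+8+7 = 21; overall finish 21 days.
Longest path through T: 16 days (earliest finish 9, latest finish 14).
Float = 21 − 16 = 5.

5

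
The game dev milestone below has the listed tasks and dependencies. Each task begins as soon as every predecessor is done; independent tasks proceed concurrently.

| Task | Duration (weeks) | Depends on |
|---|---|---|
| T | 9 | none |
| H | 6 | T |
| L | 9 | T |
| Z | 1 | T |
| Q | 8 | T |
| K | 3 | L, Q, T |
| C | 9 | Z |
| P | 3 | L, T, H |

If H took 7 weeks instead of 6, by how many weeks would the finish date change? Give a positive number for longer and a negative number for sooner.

0

As given, the longest chain is T→L→K = 9+9+3 = 21, so the finish is 21 weeks.
The longest path through H is only 18 weeks, so H has float 3.
The critical path is still T→L→K; finish is now 21 weeks.
Change in finish: 21 − 21 = +0 weeks.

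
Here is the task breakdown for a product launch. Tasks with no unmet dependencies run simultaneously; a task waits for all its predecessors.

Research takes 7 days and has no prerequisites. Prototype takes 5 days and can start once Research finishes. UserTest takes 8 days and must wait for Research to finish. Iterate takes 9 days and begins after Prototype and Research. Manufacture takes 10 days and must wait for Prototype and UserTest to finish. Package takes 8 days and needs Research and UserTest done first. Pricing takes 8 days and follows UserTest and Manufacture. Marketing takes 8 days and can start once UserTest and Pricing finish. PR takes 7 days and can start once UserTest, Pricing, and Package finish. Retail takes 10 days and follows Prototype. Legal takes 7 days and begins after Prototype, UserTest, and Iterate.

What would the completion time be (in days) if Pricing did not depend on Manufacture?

Original critical path: Research→UserTest→Manufacture→Pricing→Marketing = 7+8+10+8+8 = 41 ⇒ 41 days.
Without Manufacture→Pricing, Pricing's earliest start moves from 25 to 15.
The longest chain is now Research→UserTest→Pricing→Marketing = 7+8+8+8 = 31, so the project takes 31 days.

31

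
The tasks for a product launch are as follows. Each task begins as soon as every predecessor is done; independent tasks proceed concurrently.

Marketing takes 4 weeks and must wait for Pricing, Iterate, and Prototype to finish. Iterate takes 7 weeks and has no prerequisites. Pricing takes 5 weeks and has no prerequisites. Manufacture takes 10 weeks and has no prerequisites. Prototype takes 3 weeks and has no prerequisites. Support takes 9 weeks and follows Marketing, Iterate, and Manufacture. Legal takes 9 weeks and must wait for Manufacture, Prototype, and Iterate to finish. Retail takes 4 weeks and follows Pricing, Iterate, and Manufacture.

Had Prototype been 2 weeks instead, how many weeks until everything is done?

Critical path before the change: Iterate→Marketing→Support = 7+4+9 = 20 giving 20 weeks.
Prototype has 4 weeks of float (longest path through it is 16).
No other chain overtakes it, so the finish is 20 weeks.

20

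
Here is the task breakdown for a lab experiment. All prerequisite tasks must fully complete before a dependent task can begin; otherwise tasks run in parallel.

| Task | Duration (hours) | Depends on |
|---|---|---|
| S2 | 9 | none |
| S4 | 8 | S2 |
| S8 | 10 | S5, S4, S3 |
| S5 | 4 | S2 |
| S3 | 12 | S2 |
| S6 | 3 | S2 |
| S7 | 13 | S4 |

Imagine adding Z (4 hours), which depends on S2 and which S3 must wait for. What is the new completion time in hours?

Originally the lab experiment takes 31 hours.
With Z inserted, S3 now waits for max(S2, Z).
New critical path: S2→Z→S3→S8 = 9+4+12+10 = 35 ⇒ 35 hours.

35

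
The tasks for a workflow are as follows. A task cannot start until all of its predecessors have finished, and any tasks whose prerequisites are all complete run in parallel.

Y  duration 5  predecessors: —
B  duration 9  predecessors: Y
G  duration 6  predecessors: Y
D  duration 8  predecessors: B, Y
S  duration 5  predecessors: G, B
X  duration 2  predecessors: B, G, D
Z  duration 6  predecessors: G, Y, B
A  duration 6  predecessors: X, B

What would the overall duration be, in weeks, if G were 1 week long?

30

The binding path is Y→B→D→X→A = 5+9+8+2+6 = 30; finish at 30 weeks.
G is off the critical path — its longest chain is 19 weeks, giving 11 of slack.
That remains the longest chain; total 30 weeks.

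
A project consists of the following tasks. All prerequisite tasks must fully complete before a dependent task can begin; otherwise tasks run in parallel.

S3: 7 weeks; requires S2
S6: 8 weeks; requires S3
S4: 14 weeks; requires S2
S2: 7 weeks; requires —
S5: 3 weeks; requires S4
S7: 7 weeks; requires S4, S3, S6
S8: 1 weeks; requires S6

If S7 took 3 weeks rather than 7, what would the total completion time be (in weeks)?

25

Baseline: S2→S3→S6→S7 = 7+7+8+7 = 29 → 29 weeks.
S7 lies on that path, so at 3 weeks the path becomes 25 weeks.
No other chain overtakes it, so the finish is 25 weeks.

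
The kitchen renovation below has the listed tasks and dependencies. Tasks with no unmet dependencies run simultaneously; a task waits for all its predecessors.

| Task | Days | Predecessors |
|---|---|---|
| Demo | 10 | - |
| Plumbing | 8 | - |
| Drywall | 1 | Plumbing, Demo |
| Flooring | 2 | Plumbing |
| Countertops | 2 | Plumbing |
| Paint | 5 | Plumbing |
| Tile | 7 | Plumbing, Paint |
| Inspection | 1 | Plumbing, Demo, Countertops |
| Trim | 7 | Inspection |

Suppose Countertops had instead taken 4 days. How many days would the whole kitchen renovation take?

The binding path is Plumbing→Paint→Tile = 8+5+7 = 20; finish at 20 days.
Countertops is off the critical path — its longest chain is 18 days, giving 2 of slack.
Now Plumbing→Countertops→Inspection→Trim = 8+4+1+7 = 20 is longest, so the finish becomes 20 days.

20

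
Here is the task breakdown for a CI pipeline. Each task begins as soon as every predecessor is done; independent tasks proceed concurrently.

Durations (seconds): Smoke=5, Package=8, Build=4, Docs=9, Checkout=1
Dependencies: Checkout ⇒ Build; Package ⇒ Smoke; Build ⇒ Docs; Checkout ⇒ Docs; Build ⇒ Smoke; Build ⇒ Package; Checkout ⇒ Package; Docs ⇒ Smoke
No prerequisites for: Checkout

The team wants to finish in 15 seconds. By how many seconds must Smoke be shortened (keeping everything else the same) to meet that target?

Current finish: 19 seconds; target: 15.
Smoke is on every critical path, so each second cut from Smoke cuts the finish by one (this holds down to a finish of 15).
Need 19 − 15 = 4 seconds off Smoke → Smoke becomes 1 second, finish becomes 15.

4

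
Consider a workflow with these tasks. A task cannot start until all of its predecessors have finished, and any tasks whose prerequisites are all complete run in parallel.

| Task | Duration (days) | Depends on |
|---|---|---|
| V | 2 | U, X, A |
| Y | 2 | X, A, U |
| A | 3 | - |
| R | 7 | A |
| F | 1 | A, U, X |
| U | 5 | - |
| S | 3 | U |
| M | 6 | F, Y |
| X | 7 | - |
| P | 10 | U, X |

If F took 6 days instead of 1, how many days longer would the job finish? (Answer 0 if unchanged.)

The binding path is X→P = 7+10 = 17; finish at 17 days.
F has 3 days of float (longest path through it is 14).
New critical path: X→F→M = 7+6+6 = 19 ⇒ 19 days.
Change in finish: 19 − 17 = +2 days.

2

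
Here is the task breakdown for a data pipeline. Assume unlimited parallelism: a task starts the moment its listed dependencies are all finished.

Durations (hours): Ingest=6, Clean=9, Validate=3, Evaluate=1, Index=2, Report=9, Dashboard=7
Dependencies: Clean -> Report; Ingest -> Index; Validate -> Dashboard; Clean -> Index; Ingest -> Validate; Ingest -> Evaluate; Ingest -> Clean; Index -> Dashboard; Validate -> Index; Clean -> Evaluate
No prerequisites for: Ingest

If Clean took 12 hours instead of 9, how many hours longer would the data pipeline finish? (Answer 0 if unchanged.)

3

As given, the longest chain is Ingest→Clean→Index→Dashboard = 6+9+2+7 = 24, so the finish is 24 hours.
Clean is on the critical path; changing it to 12 makes that path 27 hours.
No other chain overtakes it, so the finish is 27 hours.
Change in finish: 27 − 24 = +3 hours.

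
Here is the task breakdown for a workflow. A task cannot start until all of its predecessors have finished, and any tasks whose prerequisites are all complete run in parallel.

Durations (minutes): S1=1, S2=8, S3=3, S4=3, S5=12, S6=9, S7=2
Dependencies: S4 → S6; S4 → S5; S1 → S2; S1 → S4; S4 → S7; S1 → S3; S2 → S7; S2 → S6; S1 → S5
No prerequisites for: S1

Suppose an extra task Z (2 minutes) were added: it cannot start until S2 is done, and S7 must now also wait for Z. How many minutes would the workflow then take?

18

Originally the workflow takes 18 minutes.
With Z inserted, S7 now waits for max(S2, S4, Z).
New critical path: S1→S2→S6 = 1+8+9 = 18 ⇒ 18 minutes.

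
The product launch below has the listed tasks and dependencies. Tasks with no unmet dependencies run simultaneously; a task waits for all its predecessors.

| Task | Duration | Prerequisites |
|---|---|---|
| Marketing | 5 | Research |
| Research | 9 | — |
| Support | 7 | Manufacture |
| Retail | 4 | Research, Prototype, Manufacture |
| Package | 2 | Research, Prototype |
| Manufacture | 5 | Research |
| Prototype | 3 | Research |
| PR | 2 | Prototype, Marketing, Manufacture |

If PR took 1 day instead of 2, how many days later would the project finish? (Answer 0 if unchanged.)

0

As given, the longest chain is Research→Manufacture→Support = 9+5+7 = 21, so the finish is 21 days.
The longest path through PR is only 16 days, so PR has float 5.
No other chain overtakes it, so the finish is 21 days.
Change in finish: 21 − 21 = +0 days.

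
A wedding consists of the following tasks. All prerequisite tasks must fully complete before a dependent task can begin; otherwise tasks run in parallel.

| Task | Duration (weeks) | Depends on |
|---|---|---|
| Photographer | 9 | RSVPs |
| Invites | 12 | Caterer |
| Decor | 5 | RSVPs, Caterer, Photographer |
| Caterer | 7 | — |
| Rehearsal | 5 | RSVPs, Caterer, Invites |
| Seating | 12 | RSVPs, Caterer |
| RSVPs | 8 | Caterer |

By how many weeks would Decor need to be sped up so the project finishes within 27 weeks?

2

Current finish: 29 weeks; target: 27.
Decor is on every critical path, so each week cut from Decor cuts the finish by one (this holds down to a finish of 27).
Need 29 − 27 = 2 weeks off Decor → Decor becomes 3 weeks, finish becomes 27.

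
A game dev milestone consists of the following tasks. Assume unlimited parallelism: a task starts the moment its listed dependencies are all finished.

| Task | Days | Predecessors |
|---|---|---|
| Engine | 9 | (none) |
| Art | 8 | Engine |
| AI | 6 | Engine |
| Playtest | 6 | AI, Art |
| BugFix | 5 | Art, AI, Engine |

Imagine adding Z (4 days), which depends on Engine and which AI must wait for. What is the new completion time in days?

Originally the schedule takes 23 days.
With Z inserted, AI now waits for max(Engine, Z).
New critical path: Engine→Z→AI→Playtest = 9+4+6+6 = 25 ⇒ 25 days.

25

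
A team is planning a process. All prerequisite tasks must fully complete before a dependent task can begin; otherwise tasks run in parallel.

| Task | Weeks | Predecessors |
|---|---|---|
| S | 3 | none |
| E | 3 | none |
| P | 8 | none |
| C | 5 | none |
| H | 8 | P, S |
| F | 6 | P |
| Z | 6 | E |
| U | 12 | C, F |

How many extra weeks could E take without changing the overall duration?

17

The longest chain is P→F→U = 8+6+12 = 26; overall finish 26 weeks.
E finishes as early as 3 and must finish by 20.
Slack of E = 17 − 0 = 17 weeks.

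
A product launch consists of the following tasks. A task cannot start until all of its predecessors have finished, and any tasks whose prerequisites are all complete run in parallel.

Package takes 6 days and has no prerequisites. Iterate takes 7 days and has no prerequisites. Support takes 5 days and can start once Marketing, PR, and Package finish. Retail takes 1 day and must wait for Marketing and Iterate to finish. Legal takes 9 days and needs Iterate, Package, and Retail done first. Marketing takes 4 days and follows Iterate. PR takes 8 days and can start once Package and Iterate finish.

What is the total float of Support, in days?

1

The longest chain is Iterate→Marketing→Retail→Legal = 7+4+1+9 = 21; overall finish 21 days.
Longest path through Support: 20 days (earliest finish 20, latest finish 21).
Slack of Support = 16 − 15 = 1 day.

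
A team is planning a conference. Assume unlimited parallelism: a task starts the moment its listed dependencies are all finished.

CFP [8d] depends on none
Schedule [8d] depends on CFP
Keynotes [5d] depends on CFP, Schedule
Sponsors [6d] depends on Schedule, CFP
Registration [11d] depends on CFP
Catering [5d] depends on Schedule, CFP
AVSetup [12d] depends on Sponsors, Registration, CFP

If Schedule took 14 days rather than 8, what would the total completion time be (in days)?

40

Baseline: CFP→Schedule→Sponsors→AVSetup = 8+8+6+12 = 34 → 34 days.
Schedule is on the critical path; changing it to 14 makes that path 40 days.
That remains the longest chain; total 40 days.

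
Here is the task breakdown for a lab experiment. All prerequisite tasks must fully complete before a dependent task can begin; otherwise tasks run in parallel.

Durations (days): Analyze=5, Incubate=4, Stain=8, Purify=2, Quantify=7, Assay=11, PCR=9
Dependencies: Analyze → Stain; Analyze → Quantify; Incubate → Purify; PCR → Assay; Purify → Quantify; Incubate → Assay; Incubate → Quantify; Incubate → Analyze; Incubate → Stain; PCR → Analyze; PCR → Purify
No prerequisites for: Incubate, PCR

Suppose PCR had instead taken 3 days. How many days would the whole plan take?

17

Actual critical path: PCR→Analyze→Stain = 9+5+8 = 22 ⇒ 22 days.
Since PCR is critical, the -6 change carries straight to that chain (now 16 days).
Now Incubate→Analyze→Stain = 4+5+8 = 17 is longest, so the finish becomes 17 days.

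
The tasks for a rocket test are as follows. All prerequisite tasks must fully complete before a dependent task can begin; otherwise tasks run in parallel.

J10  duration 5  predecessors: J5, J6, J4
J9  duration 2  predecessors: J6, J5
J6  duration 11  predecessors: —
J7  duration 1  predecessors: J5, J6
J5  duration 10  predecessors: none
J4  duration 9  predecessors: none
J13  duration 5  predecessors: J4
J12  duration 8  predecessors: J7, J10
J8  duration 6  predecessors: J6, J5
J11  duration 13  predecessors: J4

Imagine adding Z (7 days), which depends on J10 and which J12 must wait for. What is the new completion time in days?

Originally the plan takes 24 days.
With Z inserted, J12 now waits for max(J7, J10, Z).
New critical path: J6→J10→Z→J12 = 11+5+7+8 = 31 ⇒ 31 days.

31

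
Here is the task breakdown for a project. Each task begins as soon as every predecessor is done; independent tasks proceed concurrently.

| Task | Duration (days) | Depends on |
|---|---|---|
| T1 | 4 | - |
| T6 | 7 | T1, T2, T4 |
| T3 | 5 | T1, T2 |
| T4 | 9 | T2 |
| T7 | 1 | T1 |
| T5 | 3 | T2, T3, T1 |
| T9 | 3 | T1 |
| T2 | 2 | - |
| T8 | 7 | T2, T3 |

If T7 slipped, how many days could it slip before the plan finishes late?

13

Critical path: T2→T4→T6 = 2+9+7 = 18, so the finish is 18 days.
The longest chain containing T7 totals 5 days.
Float = 18 − 5 = 13.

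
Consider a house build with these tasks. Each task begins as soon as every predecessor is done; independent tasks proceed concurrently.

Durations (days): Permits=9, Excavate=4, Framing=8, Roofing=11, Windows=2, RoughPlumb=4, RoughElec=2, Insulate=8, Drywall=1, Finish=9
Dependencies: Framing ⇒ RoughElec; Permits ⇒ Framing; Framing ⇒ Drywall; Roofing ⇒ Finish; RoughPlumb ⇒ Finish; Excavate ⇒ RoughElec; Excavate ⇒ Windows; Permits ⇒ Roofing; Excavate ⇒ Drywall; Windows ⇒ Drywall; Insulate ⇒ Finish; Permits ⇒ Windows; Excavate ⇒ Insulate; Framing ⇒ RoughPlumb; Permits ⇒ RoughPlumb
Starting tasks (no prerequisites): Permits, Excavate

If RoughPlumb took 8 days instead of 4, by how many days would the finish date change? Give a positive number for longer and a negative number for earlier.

The binding path is Permits→Framing→RoughPlumb→Finish = 9+8+4+9 = 30; finish at 30 days.
RoughPlumb is on the critical path; changing it to 8 makes that path 34 days.
The critical path is still Permits→Framing→RoughPlumb→Finish; finish is now 34 days.
Change in finish: 34 − 30 = +4 days.

4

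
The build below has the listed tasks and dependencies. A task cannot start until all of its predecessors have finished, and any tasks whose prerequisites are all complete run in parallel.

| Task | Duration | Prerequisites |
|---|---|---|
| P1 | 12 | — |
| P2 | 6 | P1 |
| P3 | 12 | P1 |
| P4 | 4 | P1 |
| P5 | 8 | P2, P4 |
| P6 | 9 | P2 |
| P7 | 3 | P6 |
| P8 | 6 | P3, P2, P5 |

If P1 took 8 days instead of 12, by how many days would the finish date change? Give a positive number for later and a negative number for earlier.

-4

Baseline: P1→P2→P5→P8 = 12+6+8+6 = 32 → 32 days.
Since P1 is critical, the -4 change carries straight to that chain (now 28 days).
No other chain overtakes it, so the finish is 28 days.
Change in finish: 28 − 32 = -4 days.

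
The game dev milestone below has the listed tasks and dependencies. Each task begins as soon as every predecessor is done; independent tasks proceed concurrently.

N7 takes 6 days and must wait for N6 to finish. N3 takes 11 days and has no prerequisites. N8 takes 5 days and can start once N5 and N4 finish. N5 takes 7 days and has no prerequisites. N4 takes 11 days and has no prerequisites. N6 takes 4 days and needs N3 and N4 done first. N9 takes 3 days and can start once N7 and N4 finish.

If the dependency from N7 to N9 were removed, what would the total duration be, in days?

21

Original critical path: N3→N6→N7→N9 = 11+4+6+3 = 24 ⇒ 24 days.
Without N7→N9, N9's earliest start moves from 21 to 11.
The longest chain is now N3→N6→N7 = 11+4+6 = 21, so the schedule takes 21 days.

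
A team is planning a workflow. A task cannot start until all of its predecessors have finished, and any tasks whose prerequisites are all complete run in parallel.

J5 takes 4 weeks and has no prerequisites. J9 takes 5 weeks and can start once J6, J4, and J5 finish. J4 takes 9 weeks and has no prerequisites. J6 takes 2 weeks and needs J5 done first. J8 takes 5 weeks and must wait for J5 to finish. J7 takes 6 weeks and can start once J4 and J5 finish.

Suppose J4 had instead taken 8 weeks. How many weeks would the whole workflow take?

14

The binding path is J4→J7 = 9+6 = 15; finish at 15 weeks.
J4 lies on that path, so at 8 weeks the path becomes 14 weeks.
No other chain overtakes it, so the finish is 14 weeks.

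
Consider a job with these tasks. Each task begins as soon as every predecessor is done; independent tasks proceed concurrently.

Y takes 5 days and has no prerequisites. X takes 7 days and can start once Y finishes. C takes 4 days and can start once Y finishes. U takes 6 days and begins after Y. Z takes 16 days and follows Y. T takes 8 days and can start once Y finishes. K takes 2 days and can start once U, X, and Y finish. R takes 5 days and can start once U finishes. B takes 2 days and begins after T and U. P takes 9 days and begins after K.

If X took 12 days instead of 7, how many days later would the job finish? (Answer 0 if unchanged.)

The binding path is Y→X→K→P = 5+7+2+9 = 23; finish at 23 days.
X is on the critical path; changing it to 12 makes that path 28 days.
That remains the longest chain; total 28 days.
Change in finish: 28 − 23 = +5 days.

5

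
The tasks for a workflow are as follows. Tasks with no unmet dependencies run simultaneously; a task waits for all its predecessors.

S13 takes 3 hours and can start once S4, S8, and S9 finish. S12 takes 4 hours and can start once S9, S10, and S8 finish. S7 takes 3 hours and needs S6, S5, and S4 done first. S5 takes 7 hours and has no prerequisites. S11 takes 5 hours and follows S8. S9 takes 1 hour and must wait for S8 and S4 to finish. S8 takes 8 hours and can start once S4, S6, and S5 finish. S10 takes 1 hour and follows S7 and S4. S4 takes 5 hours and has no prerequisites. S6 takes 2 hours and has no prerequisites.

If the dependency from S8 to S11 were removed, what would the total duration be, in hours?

With the dependency in place, S5→S8→S9→S12 = 7+8+1+4 = 20 sets the finish at 20 hours.
Without S8→S11, S11's earliest start moves from 15 to 0.
New critical path: S5→S8→S9→S12 = 7+8+1+4 = 20 ⇒ 20 hours.

20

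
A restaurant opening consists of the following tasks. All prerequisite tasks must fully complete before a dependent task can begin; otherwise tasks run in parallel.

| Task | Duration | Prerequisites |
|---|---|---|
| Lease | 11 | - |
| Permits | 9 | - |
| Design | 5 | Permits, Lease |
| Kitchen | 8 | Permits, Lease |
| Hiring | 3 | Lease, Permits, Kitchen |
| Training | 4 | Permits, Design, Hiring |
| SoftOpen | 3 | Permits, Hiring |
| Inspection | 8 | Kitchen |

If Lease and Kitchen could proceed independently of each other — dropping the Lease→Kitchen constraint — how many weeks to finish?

25

Original critical path: Lease→Kitchen→Inspection = 11+8+8 = 27 ⇒ 27 weeks.
Without Lease→Kitchen, Kitchen's earliest start moves from 11 to 9.
New critical path: Permits→Kitchen→Inspection = 9+8+8 = 25 ⇒ 25 weeks.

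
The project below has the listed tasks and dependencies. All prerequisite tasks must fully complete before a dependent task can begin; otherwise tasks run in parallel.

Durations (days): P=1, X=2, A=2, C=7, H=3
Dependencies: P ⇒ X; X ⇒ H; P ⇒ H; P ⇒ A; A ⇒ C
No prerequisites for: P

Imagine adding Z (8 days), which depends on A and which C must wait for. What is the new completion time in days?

18

Originally the project takes 10 days.
With Z inserted, C now waits for max(A, Z).
New critical path: P→A→Z→C = 1+2+8+7 = 18 ⇒ 18 days.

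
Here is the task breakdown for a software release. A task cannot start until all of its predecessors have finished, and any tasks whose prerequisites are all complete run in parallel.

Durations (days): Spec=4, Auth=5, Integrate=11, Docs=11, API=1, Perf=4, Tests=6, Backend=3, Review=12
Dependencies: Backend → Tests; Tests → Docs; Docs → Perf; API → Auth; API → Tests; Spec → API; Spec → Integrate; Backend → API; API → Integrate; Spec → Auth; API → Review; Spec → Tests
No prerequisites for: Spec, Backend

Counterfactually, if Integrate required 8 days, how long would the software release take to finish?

26

Actual critical path: Spec→API→Tests→Docs→Perf = 4+1+6+11+4 = 26 ⇒ 26 days.
Integrate is off the critical path — its longest chain is 16 days, giving 10 of slack.
No other chain overtakes it, so the finish is 26 days.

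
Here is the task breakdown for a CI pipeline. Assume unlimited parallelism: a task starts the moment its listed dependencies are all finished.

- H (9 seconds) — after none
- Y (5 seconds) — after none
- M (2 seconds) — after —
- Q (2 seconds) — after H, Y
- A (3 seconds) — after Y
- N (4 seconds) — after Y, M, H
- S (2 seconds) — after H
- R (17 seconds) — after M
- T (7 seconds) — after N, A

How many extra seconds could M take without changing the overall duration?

The longest chain is H→N→T = 9+4+7 = 20; overall finish 20 seconds.
The longest chain containing M totals 19 seconds.
So M can slip 3 − 2 = 1 second.

1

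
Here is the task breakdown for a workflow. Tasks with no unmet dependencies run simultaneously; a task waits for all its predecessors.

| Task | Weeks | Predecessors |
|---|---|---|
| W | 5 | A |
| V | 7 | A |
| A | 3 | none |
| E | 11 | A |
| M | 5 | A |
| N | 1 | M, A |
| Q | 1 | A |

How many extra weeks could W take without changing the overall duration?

A→E = 3+11 = 14 sets the makespan at 14 weeks.
The longest chain containing W totals 8 weeks.
So W can slip 14 − 8 = 6 weeks.

6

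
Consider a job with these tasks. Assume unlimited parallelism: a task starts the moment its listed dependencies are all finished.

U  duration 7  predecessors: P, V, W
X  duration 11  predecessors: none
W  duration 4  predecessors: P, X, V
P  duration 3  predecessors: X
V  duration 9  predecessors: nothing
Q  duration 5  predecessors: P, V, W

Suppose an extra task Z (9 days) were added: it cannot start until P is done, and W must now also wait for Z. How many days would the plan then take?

34

Originally the plan takes 25 days.
With Z inserted, W now waits for max(P, X, V, Z).
New critical path: X→P→Z→W→U = 11+3+9+4+7 = 34 ⇒ 34 days.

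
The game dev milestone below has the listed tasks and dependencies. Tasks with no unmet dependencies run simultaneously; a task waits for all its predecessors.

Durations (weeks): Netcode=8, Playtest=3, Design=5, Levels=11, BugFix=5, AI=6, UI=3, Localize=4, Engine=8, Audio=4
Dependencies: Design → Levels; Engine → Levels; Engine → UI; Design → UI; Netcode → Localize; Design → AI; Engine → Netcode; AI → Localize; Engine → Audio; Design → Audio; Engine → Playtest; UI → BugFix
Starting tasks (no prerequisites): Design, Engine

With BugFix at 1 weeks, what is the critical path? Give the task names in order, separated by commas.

Engine, Netcode, Localize

As given, the longest chain is Engine→Netcode→Localize = 8+8+4 = 20, so the finish is 20 weeks.
BugFix has 4 weeks of float (longest path through it is 16).
No other chain overtakes it, so the finish is 20 weeks.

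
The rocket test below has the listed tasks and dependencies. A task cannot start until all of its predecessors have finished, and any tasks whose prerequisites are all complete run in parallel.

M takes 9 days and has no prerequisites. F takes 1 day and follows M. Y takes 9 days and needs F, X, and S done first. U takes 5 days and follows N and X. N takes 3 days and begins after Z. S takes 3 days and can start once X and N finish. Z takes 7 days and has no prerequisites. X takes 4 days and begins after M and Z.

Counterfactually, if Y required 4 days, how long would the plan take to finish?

Critical path before the change: M→X→S→Y = 9+4+3+9 = 25 giving 25 days.
Y lies on that path, so at 4 days the path becomes 20 days.
No other chain overtakes it, so the finish is 20 days.

20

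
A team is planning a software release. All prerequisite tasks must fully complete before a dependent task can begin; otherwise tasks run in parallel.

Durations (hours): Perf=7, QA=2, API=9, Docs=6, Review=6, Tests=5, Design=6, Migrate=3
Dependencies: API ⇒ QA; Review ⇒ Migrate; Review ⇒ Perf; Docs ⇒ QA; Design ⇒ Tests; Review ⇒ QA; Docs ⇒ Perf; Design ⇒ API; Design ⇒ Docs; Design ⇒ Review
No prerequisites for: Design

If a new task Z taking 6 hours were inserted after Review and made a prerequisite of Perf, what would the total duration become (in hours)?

Originally the software release takes 19 hours.
With Z inserted, Perf now waits for max(Review, Docs, Z).
New critical path: Design→Review→Z→Perf = 6+6+6+7 = 25 ⇒ 25 hours.

25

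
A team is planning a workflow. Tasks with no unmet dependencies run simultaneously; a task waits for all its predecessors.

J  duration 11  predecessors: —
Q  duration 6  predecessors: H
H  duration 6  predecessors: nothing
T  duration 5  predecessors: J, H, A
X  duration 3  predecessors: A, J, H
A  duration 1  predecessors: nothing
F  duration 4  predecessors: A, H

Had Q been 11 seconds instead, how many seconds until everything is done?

17

The binding path is J→T = 11+5 = 16; finish at 16 seconds.
The longest path through Q is only 12 seconds, so Q has float 4.
New critical path: H→Q = 6+11 = 17 ⇒ 17 seconds.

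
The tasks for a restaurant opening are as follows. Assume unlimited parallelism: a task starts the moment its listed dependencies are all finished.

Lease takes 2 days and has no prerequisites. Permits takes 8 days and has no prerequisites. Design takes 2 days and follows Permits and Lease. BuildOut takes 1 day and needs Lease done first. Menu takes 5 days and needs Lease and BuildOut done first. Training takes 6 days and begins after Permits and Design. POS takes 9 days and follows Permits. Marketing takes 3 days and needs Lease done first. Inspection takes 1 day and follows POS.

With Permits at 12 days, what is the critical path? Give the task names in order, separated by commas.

Permits, POS, Inspection

Baseline: Permits→POS→Inspection = 8+9+1 = 18 → 18 days.
Permits is on the critical path; changing it to 12 makes that path 22 days.
That remains the longest chain; total 22 days.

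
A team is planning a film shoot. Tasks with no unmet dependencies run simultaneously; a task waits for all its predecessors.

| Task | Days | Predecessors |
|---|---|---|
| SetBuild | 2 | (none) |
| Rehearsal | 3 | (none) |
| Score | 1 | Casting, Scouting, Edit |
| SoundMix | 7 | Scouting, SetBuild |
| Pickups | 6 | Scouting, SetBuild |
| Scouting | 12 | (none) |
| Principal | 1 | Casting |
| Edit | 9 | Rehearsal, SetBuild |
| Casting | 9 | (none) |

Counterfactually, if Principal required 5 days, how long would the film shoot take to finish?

19

As given, the longest chain is Scouting→SoundMix = 12+7 = 19, so the finish is 19 days.
Principal is off the critical path — its longest chain is 10 days, giving 9 of slack.
That remains the longest chain; total 19 days.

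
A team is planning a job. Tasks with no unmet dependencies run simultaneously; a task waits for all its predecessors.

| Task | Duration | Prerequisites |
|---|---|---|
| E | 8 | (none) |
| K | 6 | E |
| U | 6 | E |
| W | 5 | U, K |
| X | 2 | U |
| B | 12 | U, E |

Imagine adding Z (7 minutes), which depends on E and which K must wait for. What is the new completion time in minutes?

26

Originally the schedule takes 26 minutes.
With Z inserted, K now waits for max(E, Z).
New critical path: E→Z→K→W = 8+7+6+5 = 26 ⇒ 26 minutes.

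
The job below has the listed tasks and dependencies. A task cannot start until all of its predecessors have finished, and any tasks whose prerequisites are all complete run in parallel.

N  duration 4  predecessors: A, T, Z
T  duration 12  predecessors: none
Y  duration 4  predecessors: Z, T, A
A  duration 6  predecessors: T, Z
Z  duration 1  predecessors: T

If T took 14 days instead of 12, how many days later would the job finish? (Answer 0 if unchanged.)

2

Baseline: T→Z→A→Y = 12+1+6+4 = 23 → 23 days.
Since T is critical, the +2 change carries straight to that chain (now 25 days).
The critical path is still T→Z→A→Y; finish is now 25 days.
Change in finish: 25 − 23 = +2 days.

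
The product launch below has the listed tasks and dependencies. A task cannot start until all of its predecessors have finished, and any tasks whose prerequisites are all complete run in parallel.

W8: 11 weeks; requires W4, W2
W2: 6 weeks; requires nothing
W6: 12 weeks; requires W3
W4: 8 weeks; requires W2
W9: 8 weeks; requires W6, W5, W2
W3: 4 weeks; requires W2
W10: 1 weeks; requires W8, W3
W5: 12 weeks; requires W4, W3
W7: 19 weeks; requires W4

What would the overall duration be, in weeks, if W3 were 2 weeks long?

Actual critical path: W2→W4→W5→W9 = 6+8+12+8 = 34 ⇒ 34 weeks.
W3 has 4 weeks of float (longest path through it is 30).
The critical path is still W2→W4→W5→W9; finish is now 34 weeks.

34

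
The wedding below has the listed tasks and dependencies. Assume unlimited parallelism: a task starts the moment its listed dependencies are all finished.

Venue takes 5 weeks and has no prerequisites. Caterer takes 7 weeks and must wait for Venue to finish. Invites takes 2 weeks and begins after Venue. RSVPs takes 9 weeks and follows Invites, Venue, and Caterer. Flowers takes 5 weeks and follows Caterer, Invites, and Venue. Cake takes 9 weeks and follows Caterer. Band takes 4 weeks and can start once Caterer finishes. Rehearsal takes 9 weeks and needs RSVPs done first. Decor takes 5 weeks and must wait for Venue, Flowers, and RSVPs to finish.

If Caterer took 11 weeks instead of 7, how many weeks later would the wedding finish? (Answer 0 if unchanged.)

4

As given, the longest chain is Venue→Caterer→RSVPs→Rehearsal = 5+7+9+9 = 30, so the finish is 30 weeks.
Caterer is on the critical path; changing it to 11 makes that path 34 weeks.
The critical path is still Venue→Caterer→RSVPs→Rehearsal; finish is now 34 weeks.
Change in finish: 34 − 30 = +4 weeks.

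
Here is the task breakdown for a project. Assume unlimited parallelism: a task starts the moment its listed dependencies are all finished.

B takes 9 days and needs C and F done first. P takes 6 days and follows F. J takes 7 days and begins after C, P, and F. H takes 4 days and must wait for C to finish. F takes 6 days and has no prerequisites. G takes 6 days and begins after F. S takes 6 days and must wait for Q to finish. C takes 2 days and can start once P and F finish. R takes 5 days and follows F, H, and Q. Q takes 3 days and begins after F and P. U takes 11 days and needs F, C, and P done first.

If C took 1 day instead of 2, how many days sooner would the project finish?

As given, the longest chain is F→P→C→U = 6+6+2+11 = 25, so the finish is 25 days.
C is on the critical path; changing it to 1 makes that path 24 days.
That remains the longest chain; total 24 days.
Change in finish: 24 − 25 = -1 days.

1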